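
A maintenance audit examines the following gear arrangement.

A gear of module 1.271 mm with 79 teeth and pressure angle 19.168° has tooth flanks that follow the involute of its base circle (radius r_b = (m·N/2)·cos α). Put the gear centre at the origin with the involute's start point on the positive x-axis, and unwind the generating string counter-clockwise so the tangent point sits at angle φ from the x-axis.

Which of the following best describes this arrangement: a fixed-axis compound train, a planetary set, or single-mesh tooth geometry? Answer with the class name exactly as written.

single-mesh involute tooth geometry (79T wheel at module 1.271)
classification: single-mesh tooth geometry

single-mesh tooth geometry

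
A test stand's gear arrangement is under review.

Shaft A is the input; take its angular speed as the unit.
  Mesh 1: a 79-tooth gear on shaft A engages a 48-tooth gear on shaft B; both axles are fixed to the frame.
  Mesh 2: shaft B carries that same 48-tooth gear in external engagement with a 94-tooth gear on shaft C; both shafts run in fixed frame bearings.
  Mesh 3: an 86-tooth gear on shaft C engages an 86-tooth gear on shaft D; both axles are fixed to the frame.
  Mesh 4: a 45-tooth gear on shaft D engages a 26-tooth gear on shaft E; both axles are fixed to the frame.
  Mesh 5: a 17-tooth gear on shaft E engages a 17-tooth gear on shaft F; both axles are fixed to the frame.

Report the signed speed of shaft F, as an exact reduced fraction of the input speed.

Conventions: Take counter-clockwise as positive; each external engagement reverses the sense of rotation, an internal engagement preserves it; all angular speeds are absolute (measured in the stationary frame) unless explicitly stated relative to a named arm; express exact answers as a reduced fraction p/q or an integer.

-3555/2444

5-mesh fixed-axis compound train (all bearings frame-fixed)
mesh 1 [79T→48T]: |ω|/ω_in = 1×79/48 = 79/48, sense flips to −
mesh 2 [48T→94T]: |ω|/ω_in = (79/48)×48/94 = 79/94, sense flips to +
mesh 3 [86T→86T]: |ω|/ω_in = (79/94)×86/86 = 79/94, sense flips to −
mesh 4 [45T→26T]: |ω|/ω_in = (79/94)×45/26 = 3555/2444, sense flips to +
mesh 5 [17T→17T]: |ω|/ω_in = (3555/2444)×17/17 = 3555/2444, sense flips to −
signed output speed (× input speed) = -3555/2444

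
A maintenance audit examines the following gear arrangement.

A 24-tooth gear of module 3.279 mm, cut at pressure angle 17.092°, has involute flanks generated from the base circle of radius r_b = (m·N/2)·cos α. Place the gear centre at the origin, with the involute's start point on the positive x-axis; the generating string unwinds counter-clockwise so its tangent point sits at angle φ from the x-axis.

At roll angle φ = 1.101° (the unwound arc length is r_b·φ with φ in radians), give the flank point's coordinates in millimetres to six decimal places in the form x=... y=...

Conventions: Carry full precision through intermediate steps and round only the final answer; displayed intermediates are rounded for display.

x=37.617102 y=0.000089

topology: single-mesh involute geometry — m = 3.279, N = 24
pitch radius r_p = m·N/2 = 3.279·24/2 = 39.348000
base radius r_b = r_p·cos α = 39.348000·cos 17.092° = 37.610159
roll angle φ = 1.101° = 0.01921608 rad
x = r_b·(cos φ + φ·sin φ) = 37.617102
y = r_b·(sin φ − φ·cos φ) = 0.000089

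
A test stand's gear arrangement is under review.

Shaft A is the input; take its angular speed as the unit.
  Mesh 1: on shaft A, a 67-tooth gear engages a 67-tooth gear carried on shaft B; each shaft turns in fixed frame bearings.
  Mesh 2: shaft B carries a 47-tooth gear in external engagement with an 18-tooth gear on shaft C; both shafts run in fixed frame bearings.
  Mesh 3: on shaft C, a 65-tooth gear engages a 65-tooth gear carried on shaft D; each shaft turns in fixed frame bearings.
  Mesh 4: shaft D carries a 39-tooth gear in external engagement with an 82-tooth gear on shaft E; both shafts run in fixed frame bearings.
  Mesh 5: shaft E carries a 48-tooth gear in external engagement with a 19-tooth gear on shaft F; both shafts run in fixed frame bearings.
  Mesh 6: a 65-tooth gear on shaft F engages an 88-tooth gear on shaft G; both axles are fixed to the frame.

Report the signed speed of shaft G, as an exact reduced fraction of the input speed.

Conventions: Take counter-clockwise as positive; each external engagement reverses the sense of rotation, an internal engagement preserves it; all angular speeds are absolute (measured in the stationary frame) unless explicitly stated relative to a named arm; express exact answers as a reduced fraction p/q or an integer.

6-mesh fixed-axis compound train (all bearings frame-fixed)
mesh 1 [67T→67T]: |ω|/ω_in = 1×67/67 = 1, sense flips to −
mesh 2 [47T→18T]: |ω|/ω_in = 1×47/18 = 47/18, sense flips to +
mesh 3 [65T→65T]: |ω|/ω_in = (47/18)×65/65 = 47/18, sense flips to −
mesh 4 [39T→82T]: |ω|/ω_in = (47/18)×39/82 = 611/492, sense flips to +
mesh 5 [48T→19T]: |ω|/ω_in = (611/492)×48/19 = 2444/779, sense flips to −
mesh 6 [65T→88T]: |ω|/ω_in = (2444/779)×65/88 = 39715/17138, sense flips to +
signed output speed (× input speed) = 39715/17138

39715/17138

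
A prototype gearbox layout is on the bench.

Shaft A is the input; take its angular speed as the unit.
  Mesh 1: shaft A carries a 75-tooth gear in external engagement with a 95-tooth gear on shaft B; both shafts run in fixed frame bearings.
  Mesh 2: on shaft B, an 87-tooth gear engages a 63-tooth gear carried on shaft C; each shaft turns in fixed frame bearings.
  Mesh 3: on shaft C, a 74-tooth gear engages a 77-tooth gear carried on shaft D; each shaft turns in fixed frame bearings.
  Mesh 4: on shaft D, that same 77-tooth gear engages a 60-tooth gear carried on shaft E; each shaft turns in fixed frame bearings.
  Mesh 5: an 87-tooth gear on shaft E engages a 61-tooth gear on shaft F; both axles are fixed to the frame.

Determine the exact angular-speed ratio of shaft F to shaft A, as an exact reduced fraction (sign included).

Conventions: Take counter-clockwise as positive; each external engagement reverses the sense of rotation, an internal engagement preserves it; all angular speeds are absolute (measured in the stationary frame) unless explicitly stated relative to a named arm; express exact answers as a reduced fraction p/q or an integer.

-31117/16226

class = fixed-axis compound train [5 meshes; 5 ratios multiply, 5 sense flips]
mesh 1 [75T→95T]: running ratio 15/19, sense −
mesh 2 [87T→63T]: running ratio 145/133, sense +
mesh 3 [74T→77T]: running ratio 10730/10241, sense −
mesh 4 [77T→60T]: running ratio 1073/798, sense +
mesh 5 [87T→61T]: running ratio 31117/16226, sense −
ω_out/ω_in = -31117/16226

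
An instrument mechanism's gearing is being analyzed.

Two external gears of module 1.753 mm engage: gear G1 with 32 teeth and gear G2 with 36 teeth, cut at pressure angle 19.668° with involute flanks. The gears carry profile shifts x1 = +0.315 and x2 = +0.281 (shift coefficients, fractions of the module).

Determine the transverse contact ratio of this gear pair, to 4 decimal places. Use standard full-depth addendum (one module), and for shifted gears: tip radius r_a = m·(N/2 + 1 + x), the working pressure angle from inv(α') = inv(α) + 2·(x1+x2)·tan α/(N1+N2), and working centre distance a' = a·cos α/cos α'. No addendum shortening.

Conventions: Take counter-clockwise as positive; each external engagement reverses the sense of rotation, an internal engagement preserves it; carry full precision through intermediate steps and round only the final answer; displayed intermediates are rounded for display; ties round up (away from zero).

1.5906

class = single-mesh tooth geometry [involute pair 32T × 36T, m = 1.753]
base radii: r_b1 = 26.411642, r_b2 = 29.713098
tip radii: r_a1 = 30.353195, r_a2 = 33.799593
inv(α') = inv(19.668°) + 2·(+0.315+0.281)·tan α/(32+36) = 0.02041589  ⇒  α' = 22.12629°
a' = a·cos α / cos α' = 59.6020·cos 19.668°/cos 22.12629° = 60.586586
action lengths: √(r_a1²−r_b1²) = 14.957994, √(r_a2²−r_b2²) = 16.110379
base pitch p_b = π·m·cos α = 5.185914
CR = (14.957994 + 16.110379 − 60.586586·sin 22.12629°)/5.185914 = 1.590553
contact ratio ≈ 1.5906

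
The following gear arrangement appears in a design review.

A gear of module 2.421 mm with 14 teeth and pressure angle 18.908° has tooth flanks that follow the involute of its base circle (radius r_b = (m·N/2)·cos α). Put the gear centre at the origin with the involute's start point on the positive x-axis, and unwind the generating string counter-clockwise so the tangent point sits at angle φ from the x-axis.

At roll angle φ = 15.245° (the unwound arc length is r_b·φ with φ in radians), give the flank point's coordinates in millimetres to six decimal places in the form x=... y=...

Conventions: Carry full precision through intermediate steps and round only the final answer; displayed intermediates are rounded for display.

recognized (one wheel, involute flank): single-mesh tooth geometry, m = 2.421, N = 14
pitch radius r_p = m·N/2 = 2.421·14/2 = 16.947000
base radius r_b = r_p·cos α = 16.947000·cos 18.908° = 16.032542
roll angle φ = 15.245° = 0.26607544 rad
x = r_b·(cos φ + φ·sin φ) = 16.590058
y = r_b·(sin φ − φ·cos φ) = 0.099958

x=16.590058 y=0.099958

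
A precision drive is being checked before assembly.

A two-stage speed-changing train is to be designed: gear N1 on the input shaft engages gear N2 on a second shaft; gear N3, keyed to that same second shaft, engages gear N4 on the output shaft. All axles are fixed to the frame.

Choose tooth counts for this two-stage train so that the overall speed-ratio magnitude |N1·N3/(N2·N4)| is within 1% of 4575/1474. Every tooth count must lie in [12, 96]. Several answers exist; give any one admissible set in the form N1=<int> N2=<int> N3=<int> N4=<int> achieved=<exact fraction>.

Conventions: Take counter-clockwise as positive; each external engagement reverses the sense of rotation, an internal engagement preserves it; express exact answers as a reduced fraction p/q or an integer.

N1=61 N2=22 N3=75 N4=67 achieved=4575/1474

design class (target 4575/1474): fixed-axis compound train
target = 4575/1474 in lowest terms: an exact hit needs N1·N3 = k·4575 and N2·N4 = k·1474 for one integer k, every count in [12, 96]; additionally prefer no 1:1 stage (N1 ≠ N2, N3 ≠ N4)
k = 1: N1·N3 = 4575 = 61·75, N2·N4 = 1474 = 22·67
achieved = 61·75/(22·67) = 4575/1474; |achieved − target| = 0 ≤ 183/5896 ✓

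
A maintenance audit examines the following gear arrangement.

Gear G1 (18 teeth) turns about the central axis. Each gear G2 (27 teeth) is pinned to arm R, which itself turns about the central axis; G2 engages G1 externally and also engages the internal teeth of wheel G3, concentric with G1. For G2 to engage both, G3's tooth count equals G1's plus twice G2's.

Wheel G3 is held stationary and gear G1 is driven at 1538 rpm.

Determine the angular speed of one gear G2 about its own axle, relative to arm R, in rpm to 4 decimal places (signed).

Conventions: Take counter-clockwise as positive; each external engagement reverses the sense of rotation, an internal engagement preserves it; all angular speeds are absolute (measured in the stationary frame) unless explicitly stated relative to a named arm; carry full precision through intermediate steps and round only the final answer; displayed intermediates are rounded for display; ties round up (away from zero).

-820.2667 rpm

recognized (axles ride arm R): planetary set, 18/27/72 teeth
normalise by the input: solve with ω_sun = 1, then scale by 1538 rpm
ring teeth: 18 + 2·27 = 72
18(ω_sun−ω_arm) = −72(ω_ring−ω_arm),  ω_ring = 0, ω_sun = 1
18(1−ω_arm) = −72(0−ω_arm)  ⇒  90·ω_arm = 18  ⇒  ω_arm = 1/5
sun–planet mesh: 18·(1−1/5) = −27·(ω_p−ω_arm)  ⇒  ω_p−ω_arm = -8/15
scale: ω_p−ω_arm = -8/15 × 1538 rpm = -820.2667 rpm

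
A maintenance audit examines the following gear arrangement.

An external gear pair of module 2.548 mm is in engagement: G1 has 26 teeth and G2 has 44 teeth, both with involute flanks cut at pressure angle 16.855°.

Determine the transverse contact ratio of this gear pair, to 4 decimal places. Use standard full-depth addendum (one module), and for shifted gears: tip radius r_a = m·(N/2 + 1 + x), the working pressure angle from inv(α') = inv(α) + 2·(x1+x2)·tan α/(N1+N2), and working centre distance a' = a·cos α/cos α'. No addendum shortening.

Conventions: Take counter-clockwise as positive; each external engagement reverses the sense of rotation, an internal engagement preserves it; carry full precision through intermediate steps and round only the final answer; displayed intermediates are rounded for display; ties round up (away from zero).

topology: single-mesh involute geometry — m = 2.548, 26T/44T pair
base radii: r_b1 = 31.701046, r_b2 = 53.647924
tip radii: r_a1 = 35.672000, r_a2 = 58.604000
no profile shift: α' = α, a' = a
action lengths: √(r_a1²−r_b1²) = 16.356505, √(r_a2²−r_b2²) = 23.586628
base pitch p_b = π·m·cos α = 7.660906
CR = (16.356505 + 23.586628 − 89.180000·sin 16.85500°)/7.660906 = 1.838599
contact ratio ≈ 1.8386

1.8386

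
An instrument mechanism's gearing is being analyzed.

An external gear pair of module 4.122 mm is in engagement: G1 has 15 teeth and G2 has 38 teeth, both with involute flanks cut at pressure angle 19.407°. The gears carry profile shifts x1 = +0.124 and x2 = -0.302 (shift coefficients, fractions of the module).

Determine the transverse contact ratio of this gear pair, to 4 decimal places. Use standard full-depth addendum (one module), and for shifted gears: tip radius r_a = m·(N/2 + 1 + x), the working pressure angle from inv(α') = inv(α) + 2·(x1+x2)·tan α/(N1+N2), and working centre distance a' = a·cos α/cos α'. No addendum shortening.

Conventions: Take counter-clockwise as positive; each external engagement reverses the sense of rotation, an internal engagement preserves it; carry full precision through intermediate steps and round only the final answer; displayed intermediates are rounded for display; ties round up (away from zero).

1.6445

recognized (one external pair, fixed centres): single-mesh tooth geometry, m = 4.122, N1 = 15, N2 = 38
base radii: r_b1 = 29.158474, r_b2 = 73.868133
tip radii: r_a1 = 35.548128, r_a2 = 81.195156
inv(α') = inv(19.407°) + 2·(+0.124-0.302)·tan α/(15+38) = 0.01121053  ⇒  α' = 18.24081°
a' = a·cos α / cos α' = 109.2330·cos 19.407°/cos 18.24081° = 108.477682
action lengths: √(r_a1²−r_b1²) = 20.333539, √(r_a2²−r_b2²) = 33.706857
base pitch p_b = π·m·cos α = 12.213873
CR = (20.333539 + 33.706857 − 108.477682·sin 18.24081°)/12.213873 = 1.644494
contact ratio ≈ 1.6445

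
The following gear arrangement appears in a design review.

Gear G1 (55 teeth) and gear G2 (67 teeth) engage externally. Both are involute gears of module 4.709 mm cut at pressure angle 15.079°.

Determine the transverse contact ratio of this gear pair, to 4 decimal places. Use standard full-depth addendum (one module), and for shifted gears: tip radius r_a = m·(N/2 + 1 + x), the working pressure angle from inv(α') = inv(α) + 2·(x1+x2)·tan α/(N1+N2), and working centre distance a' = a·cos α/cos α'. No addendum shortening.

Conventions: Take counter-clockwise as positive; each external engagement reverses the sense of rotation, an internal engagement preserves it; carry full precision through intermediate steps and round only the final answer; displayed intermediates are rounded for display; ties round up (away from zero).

2.1368

topology: single-mesh involute geometry — m = 4.709, 55T/67T pair
base radii: r_b1 = 125.038648, r_b2 = 152.319808
tip radii: r_a1 = 134.206500, r_a2 = 162.460500
no profile shift: α' = α, a' = a
action lengths: √(r_a1²−r_b1²) = 48.751627, √(r_a2²−r_b2²) = 56.498586
base pitch p_b = π·m·cos α = 14.284382
CR = (48.751627 + 56.498586 − 287.249000·sin 15.07900°)/14.284382 = 2.136754
contact ratio ≈ 2.1368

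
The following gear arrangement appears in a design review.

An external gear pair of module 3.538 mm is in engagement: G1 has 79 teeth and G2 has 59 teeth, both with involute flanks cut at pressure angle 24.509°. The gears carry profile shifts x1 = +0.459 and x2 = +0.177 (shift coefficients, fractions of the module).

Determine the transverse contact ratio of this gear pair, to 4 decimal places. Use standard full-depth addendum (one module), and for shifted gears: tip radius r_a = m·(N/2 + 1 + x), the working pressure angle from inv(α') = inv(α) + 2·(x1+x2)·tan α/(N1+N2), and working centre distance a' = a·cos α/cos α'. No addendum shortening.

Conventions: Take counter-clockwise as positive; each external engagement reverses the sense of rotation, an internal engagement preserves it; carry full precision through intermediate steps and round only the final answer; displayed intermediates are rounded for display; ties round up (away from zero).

recognized (one external pair, fixed centres): single-mesh tooth geometry, m = 3.538, N1 = 79, N2 = 59
base radii: r_b1 = 127.158893, r_b2 = 94.966768
tip radii: r_a1 = 144.912942, r_a2 = 108.535226
inv(α') = inv(24.509°) + 2·(+0.459+0.177)·tan α/(79+59) = 0.03235558  ⇒  α' = 25.61002°
a' = a·cos α / cos α' = 244.1220·cos 24.509°/cos 25.61002° = 246.325414
action lengths: √(r_a1²−r_b1²) = 69.500912, √(r_a2²−r_b2²) = 52.547200
base pitch p_b = π·m·cos α = 10.113454
CR = (69.500912 + 52.547200 − 246.325414·sin 25.61002°)/10.113454 = 1.540085
contact ratio ≈ 1.5401

1.5401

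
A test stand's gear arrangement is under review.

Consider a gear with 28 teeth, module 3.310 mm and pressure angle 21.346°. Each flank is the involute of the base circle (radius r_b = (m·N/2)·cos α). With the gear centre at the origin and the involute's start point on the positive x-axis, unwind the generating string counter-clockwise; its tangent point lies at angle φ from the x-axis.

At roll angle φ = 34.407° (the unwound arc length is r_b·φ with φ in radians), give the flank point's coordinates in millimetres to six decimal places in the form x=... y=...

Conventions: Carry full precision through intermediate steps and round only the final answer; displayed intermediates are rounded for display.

recognized (one wheel, involute flank): single-mesh tooth geometry, m = 3.310, N = 28
pitch radius r_p = m·N/2 = 3.310·28/2 = 46.340000
base radius r_b = r_p·cos α = 46.340000·cos 21.346° = 43.161043
roll angle φ = 34.407° = 0.60051544 rad
x = r_b·(cos φ + φ·sin φ) = 50.255700
y = r_b·(sin φ − φ·cos φ) = 3.004693

x=50.255700 y=3.004693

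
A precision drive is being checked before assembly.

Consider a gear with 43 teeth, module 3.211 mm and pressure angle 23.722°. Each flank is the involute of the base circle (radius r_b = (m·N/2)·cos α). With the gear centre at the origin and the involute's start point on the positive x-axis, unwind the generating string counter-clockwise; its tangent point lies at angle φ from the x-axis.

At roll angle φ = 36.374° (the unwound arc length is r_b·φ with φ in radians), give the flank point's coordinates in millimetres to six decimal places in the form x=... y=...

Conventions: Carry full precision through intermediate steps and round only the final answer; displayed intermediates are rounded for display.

single-mesh involute tooth geometry (43T wheel at module 3.211)
pitch radius r_p = m·N/2 = 3.211·43/2 = 69.036500
base radius r_b = r_p·cos α = 69.036500·cos 23.722° = 63.203481
roll angle φ = 36.374° = 0.63484606 rad
x = r_b·(cos φ + φ·sin φ) = 74.685071
y = r_b·(sin φ − φ·cos φ) = 5.176303

x=74.685071 y=5.176303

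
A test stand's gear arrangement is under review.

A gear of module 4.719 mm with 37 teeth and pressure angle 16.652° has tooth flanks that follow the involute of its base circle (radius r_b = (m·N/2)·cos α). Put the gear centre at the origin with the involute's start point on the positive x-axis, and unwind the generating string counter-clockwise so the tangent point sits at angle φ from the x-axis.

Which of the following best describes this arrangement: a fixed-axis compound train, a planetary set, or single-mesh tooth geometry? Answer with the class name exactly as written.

class = single-mesh tooth geometry [base-circle involute, m = 4.719, 37T]
classification: single-mesh tooth geometry

single-mesh tooth geometry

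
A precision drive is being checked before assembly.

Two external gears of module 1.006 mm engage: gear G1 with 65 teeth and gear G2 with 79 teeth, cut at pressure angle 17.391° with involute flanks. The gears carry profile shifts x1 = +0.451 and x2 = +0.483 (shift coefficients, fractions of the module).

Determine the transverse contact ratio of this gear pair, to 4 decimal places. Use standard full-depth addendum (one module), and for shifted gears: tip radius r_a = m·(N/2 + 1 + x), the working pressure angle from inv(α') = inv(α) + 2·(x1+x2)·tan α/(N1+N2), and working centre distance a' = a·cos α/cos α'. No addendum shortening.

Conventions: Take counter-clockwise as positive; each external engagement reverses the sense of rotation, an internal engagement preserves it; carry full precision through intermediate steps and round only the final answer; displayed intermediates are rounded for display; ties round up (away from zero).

1.8647

recognized (one external pair, fixed centres): single-mesh tooth geometry, m = 1.006, N1 = 65, N2 = 79
base radii: r_b1 = 31.200423, r_b2 = 37.920514
tip radii: r_a1 = 34.154706, r_a2 = 41.228898
inv(α') = inv(17.391°) + 2·(+0.451+0.483)·tan α/(65+79) = 0.01374131  ⇒  α' = 19.48259°
a' = a·cos α / cos α' = 72.4320·cos 17.391°/cos 19.48259° = 73.318971
action lengths: √(r_a1²−r_b1²) = 13.895235, √(r_a2²−r_b2²) = 16.181985
base pitch p_b = π·m·cos α = 3.015970
CR = (13.895235 + 16.181985 − 73.318971·sin 19.48259°)/3.015970 = 1.864688
contact ratio ≈ 1.8647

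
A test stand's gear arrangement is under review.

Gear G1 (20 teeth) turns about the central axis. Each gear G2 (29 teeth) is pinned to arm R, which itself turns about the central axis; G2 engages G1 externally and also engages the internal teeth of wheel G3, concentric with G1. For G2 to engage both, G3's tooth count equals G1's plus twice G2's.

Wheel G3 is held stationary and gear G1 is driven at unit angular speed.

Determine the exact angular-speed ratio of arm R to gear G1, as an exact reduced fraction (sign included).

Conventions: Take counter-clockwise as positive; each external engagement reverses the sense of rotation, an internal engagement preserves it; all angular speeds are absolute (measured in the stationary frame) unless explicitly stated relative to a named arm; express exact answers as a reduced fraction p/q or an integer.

10/49

class = planetary set [G3 = 20+2·29 = 78; Willis about the carrier]
ring teeth: 20 + 2·29 = 78
20(ω_sun−ω_arm) = −78(ω_ring−ω_arm),  ω_ring = 0, ω_sun = 1
20(1−ω_arm) = −78(0−ω_arm)  ⇒  98·ω_arm = 20  ⇒  ω_arm = 10/49
ω_out/ω_in = 10/49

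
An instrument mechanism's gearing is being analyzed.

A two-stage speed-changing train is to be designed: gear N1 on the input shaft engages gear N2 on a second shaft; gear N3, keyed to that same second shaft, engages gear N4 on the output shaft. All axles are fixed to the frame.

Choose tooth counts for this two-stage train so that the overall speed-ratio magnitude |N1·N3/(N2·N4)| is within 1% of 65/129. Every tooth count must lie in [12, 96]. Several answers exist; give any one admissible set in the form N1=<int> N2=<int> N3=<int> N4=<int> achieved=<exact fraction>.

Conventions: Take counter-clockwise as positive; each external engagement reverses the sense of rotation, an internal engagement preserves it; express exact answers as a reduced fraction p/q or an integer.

N1=13 N2=12 N3=20 N4=43 achieved=65/129

2-stage fixed-axis compound train for ratio 65/129
target = 65/129 in lowest terms: an exact hit needs N1·N3 = k·65 and N2·N4 = k·129 for one integer k, every count in [12, 96]; additionally prefer no 1:1 stage (N1 ≠ N2, N3 ≠ N4)
k = 1…3: no 1:1-free in-range split of k·65 and k·129 into factor pairs; take k = 4
k = 4: N1·N3 = 260 = 13·20, N2·N4 = 516 = 12·43
achieved = 13·20/(12·43) = 65/129; |achieved − target| = 0 ≤ 13/2580 ✓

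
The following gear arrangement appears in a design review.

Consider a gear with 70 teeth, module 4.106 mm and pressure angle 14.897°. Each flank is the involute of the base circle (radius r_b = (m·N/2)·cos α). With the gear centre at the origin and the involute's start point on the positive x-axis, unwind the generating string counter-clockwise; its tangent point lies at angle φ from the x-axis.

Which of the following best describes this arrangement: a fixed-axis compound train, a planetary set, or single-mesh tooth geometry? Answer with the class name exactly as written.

single-mesh tooth geometry

class = single-mesh tooth geometry [base-circle involute, m = 4.106, 70T]
classification: single-mesh tooth geometry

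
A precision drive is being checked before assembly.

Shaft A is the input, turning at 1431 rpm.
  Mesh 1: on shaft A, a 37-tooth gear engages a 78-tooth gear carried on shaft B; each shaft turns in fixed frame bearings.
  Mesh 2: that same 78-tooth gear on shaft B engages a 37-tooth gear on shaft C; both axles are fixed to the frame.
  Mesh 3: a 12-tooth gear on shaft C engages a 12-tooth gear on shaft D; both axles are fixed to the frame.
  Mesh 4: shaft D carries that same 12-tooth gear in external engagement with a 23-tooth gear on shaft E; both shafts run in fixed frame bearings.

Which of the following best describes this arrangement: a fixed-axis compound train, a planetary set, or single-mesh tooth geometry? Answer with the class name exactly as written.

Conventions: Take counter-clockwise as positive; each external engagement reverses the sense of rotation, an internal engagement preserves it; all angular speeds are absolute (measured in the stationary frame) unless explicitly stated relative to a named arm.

recognized (5 fixed axles, 4 meshes): fixed-axis compound train
classification: fixed-axis compound train

fixed-axis compound train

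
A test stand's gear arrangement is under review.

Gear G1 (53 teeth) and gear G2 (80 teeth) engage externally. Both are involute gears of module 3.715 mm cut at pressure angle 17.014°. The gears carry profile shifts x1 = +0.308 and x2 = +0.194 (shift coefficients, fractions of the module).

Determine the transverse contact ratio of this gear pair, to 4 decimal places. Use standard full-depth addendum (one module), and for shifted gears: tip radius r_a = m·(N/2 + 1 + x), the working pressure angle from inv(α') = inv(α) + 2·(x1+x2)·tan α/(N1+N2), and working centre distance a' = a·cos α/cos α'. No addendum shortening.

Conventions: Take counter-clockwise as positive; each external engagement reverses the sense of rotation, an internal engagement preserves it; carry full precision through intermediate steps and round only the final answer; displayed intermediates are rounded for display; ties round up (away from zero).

1.8958

single-mesh involute tooth geometry (53T engaging 80T at module 3.715)
base radii: r_b1 = 94.138777, r_b2 = 142.096267
tip radii: r_a1 = 103.306720, r_a2 = 153.035710
inv(α') = inv(17.014°) + 2·(+0.308+0.194)·tan α/(53+80) = 0.01135751  ⇒  α' = 18.31799°
a' = a·cos α / cos α' = 247.0475·cos 17.014°/cos 18.31799° = 248.844796
action lengths: √(r_a1²−r_b1²) = 42.546083, √(r_a2²−r_b2²) = 56.820591
base pitch p_b = π·m·cos α = 11.160215
CR = (42.546083 + 56.820591 − 248.844796·sin 18.31799°)/11.160215 = 1.895761
contact ratio ≈ 1.8958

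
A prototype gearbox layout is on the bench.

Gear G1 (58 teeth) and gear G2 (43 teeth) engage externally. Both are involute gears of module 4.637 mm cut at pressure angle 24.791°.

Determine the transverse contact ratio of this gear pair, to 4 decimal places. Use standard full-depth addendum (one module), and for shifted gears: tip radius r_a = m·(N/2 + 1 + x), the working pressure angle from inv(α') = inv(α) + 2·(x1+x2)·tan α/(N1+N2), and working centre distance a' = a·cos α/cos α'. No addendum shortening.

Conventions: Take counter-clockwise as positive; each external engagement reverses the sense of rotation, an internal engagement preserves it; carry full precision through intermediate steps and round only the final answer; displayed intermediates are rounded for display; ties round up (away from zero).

topology: single-mesh involute geometry — m = 4.637, 58T/43T pair
base radii: r_b1 = 122.080419, r_b2 = 90.507897
tip radii: r_a1 = 139.110000, r_a2 = 104.332500
no profile shift: α' = α, a' = a
action lengths: √(r_a1²−r_b1²) = 66.693053, √(r_a2²−r_b2²) = 51.899818
base pitch p_b = π·m·cos α = 13.225067
CR = (66.693053 + 51.899818 − 234.168500·sin 24.79100°)/13.225067 = 1.542812
contact ratio ≈ 1.5428

1.5428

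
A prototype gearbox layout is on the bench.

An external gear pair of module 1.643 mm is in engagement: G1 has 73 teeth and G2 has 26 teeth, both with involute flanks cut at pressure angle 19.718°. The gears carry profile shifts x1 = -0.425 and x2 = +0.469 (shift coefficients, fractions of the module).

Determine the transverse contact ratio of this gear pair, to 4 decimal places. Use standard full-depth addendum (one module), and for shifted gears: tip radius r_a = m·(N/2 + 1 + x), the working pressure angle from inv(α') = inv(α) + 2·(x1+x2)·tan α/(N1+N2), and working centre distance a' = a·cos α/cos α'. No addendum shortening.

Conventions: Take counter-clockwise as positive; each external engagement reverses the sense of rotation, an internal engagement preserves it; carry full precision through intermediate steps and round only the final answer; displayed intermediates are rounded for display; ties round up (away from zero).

class = single-mesh tooth geometry [involute pair 73T × 26T, m = 1.643]
base radii: r_b1 = 56.453164, r_b2 = 20.106606
tip radii: r_a1 = 60.914225, r_a2 = 23.772567
inv(α') = inv(19.718°) + 2·(-0.425+0.469)·tan α/(73+26) = 0.01458087  ⇒  α' = 19.85900°
a' = a·cos α / cos α' = 81.3285·cos 19.718°/cos 19.85900° = 81.400544
action lengths: √(r_a1²−r_b1²) = 22.881937, √(r_a2²−r_b2²) = 12.683033
base pitch p_b = π·m·cos α = 4.858982
CR = (22.881937 + 12.683033 − 81.400544·sin 19.85900°)/4.858982 = 1.628461
contact ratio ≈ 1.6285

1.6285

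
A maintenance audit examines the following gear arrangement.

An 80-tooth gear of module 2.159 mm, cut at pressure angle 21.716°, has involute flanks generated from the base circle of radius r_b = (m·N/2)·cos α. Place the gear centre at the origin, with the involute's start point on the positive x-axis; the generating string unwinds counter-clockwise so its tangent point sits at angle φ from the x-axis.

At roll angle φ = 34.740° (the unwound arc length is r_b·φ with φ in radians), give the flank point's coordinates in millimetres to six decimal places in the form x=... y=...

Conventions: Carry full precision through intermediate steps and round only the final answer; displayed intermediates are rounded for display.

x=93.650729 y=5.745019

single-mesh involute tooth geometry (80T wheel at module 2.159)
pitch radius r_p = m·N/2 = 2.159·80/2 = 86.360000
base radius r_b = r_p·cos α = 86.360000·cos 21.716° = 80.230969
roll angle φ = 34.740° = 0.60632738 rad
x = r_b·(cos φ + φ·sin φ) = 93.650729
y = r_b·(sin φ − φ·cos φ) = 5.745019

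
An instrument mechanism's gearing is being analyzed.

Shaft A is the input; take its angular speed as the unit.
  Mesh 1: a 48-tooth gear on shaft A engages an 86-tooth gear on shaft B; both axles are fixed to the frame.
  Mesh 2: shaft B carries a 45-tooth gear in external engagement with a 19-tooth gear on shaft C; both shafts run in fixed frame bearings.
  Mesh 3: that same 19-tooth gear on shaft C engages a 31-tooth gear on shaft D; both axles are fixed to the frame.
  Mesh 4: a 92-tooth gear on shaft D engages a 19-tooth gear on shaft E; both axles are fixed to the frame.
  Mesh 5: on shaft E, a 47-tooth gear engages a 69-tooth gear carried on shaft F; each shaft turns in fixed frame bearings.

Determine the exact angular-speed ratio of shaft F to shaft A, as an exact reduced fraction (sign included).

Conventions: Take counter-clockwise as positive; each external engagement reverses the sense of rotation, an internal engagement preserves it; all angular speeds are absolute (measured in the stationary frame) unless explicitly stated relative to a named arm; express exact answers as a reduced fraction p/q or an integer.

class = fixed-axis compound train [5 meshes; 5 ratios multiply, 5 sense flips]
mesh 1 [48T→86T]: running ratio 24/43, sense −
mesh 2 [45T→19T]: running ratio 1080/817, sense +
mesh 3 [19T→31T]: running ratio 1080/1333, sense −
mesh 4 [92T→19T]: running ratio 99360/25327, sense +
mesh 5 [47T→69T]: running ratio 67680/25327, sense −
ω_out/ω_in = -67680/25327

-67680/25327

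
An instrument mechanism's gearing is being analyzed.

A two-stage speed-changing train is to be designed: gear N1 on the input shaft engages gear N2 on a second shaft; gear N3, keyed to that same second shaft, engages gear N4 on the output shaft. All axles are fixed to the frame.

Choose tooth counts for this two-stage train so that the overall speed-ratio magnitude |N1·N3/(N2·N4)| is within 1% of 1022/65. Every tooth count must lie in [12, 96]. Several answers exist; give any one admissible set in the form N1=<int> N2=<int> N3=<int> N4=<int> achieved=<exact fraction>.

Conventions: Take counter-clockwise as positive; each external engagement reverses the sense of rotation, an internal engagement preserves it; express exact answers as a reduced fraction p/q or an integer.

N1=42 N2=13 N3=73 N4=15 achieved=1022/65

design class (target 1022/65): fixed-axis compound train
target = 1022/65 in lowest terms: an exact hit needs N1·N3 = k·1022 and N2·N4 = k·65 for one integer k, every count in [12, 96]; additionally prefer no 1:1 stage (N1 ≠ N2, N3 ≠ N4)
k = 1…2: no 1:1-free in-range split of k·1022 and k·65 into factor pairs; take k = 3
k = 3: N1·N3 = 3066 = 42·73, N2·N4 = 195 = 13·15
achieved = 42·73/(13·15) = 1022/65; |achieved − target| = 0 ≤ 511/3250 ✓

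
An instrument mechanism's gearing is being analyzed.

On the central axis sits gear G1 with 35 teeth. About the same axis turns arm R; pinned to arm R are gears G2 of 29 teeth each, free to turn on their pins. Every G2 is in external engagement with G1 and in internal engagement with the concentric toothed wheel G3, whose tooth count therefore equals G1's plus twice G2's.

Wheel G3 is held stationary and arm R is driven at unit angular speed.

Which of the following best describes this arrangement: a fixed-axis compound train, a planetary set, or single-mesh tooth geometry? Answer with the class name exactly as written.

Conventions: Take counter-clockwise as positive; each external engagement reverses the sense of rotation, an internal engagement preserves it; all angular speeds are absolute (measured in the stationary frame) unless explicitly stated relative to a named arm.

planetary set

class = planetary set [G3 = 35+2·29 = 93; Willis about the carrier]
classification: planetary set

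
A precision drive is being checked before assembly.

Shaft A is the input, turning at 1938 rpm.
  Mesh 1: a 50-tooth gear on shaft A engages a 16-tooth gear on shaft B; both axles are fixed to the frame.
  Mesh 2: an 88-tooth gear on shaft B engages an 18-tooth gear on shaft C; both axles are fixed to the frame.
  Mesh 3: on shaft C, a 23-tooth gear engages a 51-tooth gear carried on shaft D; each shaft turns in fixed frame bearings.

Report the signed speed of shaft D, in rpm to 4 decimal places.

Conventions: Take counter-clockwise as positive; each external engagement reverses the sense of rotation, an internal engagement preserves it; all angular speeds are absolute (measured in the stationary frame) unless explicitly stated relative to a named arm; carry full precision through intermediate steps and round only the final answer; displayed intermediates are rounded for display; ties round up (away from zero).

-13352.7778 rpm

3-mesh fixed-axis compound train (all bearings frame-fixed)
mesh 1 [50T→16T]: ω = 1938.0000×50/16 = 6056.2500 rpm, sense flips to −
mesh 2 [88T→18T]: ω = 6056.2500×88/18 = 29608.3333 rpm, sense flips to +
mesh 3 [23T→51T]: ω = 29608.3333×23/51 = 13352.7778 rpm, sense flips to −
signed output speed = -13352.7778 rpm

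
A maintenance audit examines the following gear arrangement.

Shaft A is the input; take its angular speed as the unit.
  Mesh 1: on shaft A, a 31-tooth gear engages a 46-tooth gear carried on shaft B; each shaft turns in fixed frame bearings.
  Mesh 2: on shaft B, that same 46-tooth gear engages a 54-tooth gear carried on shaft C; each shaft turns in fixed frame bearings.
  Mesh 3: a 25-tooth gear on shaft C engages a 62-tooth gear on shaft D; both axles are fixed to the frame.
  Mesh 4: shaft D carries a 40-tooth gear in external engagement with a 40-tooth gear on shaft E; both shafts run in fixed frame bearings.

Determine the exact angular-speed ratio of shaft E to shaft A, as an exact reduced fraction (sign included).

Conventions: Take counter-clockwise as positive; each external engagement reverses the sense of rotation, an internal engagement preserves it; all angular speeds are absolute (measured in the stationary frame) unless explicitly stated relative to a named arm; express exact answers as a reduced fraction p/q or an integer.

25/108

class = fixed-axis compound train [4 meshes; 4 ratios multiply, 4 sense flips]
mesh 1 [31T→46T]: running ratio 31/46, sense −
mesh 2 [46T→54T]: running ratio 31/54, sense +
mesh 3 [25T→62T]: running ratio 25/108, sense −
mesh 4 [40T→40T]: running ratio 25/108, sense +
ω_out/ω_in = 25/108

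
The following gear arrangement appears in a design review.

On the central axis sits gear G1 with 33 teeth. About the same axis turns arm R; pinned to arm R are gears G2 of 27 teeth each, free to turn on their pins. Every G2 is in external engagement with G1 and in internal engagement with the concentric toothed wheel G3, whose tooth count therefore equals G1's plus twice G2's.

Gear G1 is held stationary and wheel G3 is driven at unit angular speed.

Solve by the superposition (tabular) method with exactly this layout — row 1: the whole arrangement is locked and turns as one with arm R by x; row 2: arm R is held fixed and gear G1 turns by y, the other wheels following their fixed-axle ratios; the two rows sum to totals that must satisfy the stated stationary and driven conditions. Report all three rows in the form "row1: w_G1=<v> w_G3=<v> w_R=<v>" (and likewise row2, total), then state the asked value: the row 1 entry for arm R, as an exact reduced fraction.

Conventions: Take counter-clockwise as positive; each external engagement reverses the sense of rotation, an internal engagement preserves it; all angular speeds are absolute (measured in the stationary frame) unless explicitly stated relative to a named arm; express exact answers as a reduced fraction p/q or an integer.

row1: w_G1=29/40 w_G3=29/40 w_R=29/40
row2: w_G1=-29/40 w_G3=11/40 w_R=0
total: w_G1=0 w_G3=1 w_R=29/40
asked value: 29/40

recognized (axles ride arm R): planetary set, 33/27/87 teeth
row 1: whole set turns with the arm by x
row 2: sun turns y, ring = −(33/87)·y, arm 0
boundary: total ω_sun = x + y = 0 and total ω_ring = x − (33/87)·y = 1  ⇒  y = -29/40, x = 29/40
row 2 ring = −(33/87)·(-29/40) = 11/40
totals (row 1 + row 2): sun 29/40 + (-29/40) = 0, ring 29/40 + 11/40 = 1, arm 29/40 + 0 = 29/40
asked cell (row1, arm) = 29/40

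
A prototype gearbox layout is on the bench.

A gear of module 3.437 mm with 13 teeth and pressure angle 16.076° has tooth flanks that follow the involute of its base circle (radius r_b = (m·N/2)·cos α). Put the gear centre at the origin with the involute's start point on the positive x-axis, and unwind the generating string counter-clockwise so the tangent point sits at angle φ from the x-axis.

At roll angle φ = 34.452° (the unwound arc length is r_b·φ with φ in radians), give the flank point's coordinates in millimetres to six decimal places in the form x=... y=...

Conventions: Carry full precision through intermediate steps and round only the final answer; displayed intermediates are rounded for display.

x=25.003885 y=1.500164

single-mesh involute tooth geometry (13T wheel at module 3.437)
pitch radius r_p = m·N/2 = 3.437·13/2 = 22.340500
base radius r_b = r_p·cos α = 22.340500·cos 16.076° = 21.466880
roll angle φ = 34.452° = 0.60130083 rad
x = r_b·(cos φ + φ·sin φ) = 25.003885
y = r_b·(sin φ − φ·cos φ) = 1.500164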